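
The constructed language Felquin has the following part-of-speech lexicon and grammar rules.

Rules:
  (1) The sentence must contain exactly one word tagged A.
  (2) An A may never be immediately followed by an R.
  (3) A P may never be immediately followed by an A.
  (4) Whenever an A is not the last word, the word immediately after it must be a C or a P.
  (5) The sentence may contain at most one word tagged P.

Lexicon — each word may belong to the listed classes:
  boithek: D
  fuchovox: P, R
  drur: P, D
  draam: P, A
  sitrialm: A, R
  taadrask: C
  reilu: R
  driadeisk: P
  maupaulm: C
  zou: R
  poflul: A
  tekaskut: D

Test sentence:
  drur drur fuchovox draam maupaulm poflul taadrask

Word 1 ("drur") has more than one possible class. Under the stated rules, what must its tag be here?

D

Candidates per position — 1:drur {P,D}; 2:drur {P,D}; 3:fuchovox {P,R}; 4:draam {P,A}; 5:maupaulm {C}; 6:poflul {A}; 7:taadrask {C}.
Position 4: tagging it A would leave rule 1 unsatisfiable, so it must be P.
Position 1: tagging it P would leave rule 5 unsatisfiable, so it must be D.
Position 2: tagging it P would leave rule 5 unsatisfiable, so it must be D.
Position 3: tagging it P would leave rule 5 unsatisfiable, so it must be R.
So the tagging must be: D D R P C A C.
Verifying each rule — rule 1 ok; rule 2 ok; rule 3 ok; rule 4 ok; rule 5 ok.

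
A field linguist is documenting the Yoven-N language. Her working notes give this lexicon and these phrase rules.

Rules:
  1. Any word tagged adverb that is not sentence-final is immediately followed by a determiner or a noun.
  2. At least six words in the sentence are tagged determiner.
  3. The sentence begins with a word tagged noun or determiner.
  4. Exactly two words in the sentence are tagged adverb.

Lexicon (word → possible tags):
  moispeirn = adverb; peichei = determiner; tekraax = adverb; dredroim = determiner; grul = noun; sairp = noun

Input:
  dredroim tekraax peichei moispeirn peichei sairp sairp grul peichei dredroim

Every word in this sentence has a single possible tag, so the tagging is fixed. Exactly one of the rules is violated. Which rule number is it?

2

Fixed tagging: determiner adverb determiner adverb determiner noun noun noun determiner determiner.
Checking each rule: R1 ✓, R2 ✗, R3 ✓, R4 ✓.
Only rule 2 fails.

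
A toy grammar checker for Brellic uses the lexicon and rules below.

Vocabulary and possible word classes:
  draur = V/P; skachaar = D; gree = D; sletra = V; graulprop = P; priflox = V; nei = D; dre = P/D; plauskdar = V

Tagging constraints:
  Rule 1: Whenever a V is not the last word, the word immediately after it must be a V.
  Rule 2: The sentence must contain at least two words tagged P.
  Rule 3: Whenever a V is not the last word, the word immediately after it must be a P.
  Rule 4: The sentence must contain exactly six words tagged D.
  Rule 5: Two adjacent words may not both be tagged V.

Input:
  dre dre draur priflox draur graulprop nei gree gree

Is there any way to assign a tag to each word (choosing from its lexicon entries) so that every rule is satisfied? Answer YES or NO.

Candidates per position — 1:dre {P,D}; 2:dre {P,D}; 3:draur {V,P}; 4:priflox {V}; 5:draur {V,P}; 6:graulprop {P}; 7:nei {D}; 8:gree {D}; 9:gree {D}.
Rule 1 cannot be satisfied by any choice of tags from the lexicon.
So there is no consistent tagging.

NO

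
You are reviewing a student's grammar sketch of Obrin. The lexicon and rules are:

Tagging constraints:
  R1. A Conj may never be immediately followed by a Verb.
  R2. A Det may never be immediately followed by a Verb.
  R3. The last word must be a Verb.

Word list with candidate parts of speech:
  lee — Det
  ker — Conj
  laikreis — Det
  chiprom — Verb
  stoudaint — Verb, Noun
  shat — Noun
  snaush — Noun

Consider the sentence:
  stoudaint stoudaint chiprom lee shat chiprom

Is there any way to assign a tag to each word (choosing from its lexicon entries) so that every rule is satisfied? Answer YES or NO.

Candidates per position — 1:stoudaint {Verb,Noun}; 2:stoudaint {Verb,Noun}; 3:chiprom {Verb}; 4:lee {Det}; 5:shat {Noun}; 6:chiprom {Verb}.
One satisfying assignment: Noun Noun Verb Det Noun Verb.
Check: rule 1 holds; rule 2 holds; rule 3 holds.

YES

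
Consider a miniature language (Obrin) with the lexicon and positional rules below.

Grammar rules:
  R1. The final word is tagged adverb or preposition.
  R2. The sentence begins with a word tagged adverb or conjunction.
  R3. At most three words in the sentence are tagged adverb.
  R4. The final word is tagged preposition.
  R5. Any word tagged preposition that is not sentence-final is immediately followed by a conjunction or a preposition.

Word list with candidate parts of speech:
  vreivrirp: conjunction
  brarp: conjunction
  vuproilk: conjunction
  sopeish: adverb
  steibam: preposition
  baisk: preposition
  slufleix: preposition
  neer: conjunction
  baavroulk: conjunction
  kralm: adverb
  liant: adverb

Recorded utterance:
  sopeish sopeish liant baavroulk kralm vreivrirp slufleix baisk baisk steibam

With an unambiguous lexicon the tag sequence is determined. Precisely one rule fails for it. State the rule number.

Fixed tagging: adverb adverb adverb conjunction adverb conjunction preposition preposition preposition preposition.
Checking each rule: R1 pass, R2 pass, R3 fail, R4 pass, R5 pass.
Only rule 3 fails.

3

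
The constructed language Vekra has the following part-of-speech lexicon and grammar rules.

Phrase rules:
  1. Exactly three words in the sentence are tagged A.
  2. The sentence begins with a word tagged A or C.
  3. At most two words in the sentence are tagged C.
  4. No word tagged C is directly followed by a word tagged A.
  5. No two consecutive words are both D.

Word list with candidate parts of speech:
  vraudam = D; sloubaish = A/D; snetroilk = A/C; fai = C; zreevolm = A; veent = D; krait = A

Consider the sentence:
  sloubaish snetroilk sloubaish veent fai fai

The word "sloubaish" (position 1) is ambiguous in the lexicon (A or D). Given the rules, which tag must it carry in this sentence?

Candidates per position — 1:sloubaish {A,D}; 2:snetroilk {A,C}; 3:sloubaish {A,D}; 4:veent {D}; 5:fai {C}; 6:fai {C}.
Position 1: tagging it D would leave rule 1 unsatisfiable, so it must be A.
Position 2: tagging it C would leave rule 1 unsatisfiable, so it must be A.
Position 3: tagging it D would leave rule 1 unsatisfiable, so it must be A.
That leaves exactly one tagging: A A A D C C.
Checking: rule 1 ok; rule 2 ok; rule 3 ok; rule 4 ok; rule 5 ok.

A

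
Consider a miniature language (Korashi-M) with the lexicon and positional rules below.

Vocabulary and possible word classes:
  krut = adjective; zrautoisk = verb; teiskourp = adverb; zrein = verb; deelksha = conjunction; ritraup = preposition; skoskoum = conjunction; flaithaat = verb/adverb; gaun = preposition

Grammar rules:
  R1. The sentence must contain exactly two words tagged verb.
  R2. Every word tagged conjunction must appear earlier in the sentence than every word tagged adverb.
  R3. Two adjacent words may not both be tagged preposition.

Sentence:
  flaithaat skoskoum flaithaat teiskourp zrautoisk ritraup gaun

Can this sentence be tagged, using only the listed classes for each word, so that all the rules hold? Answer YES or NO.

Candidates per position — 1:flaithaat {verb,adverb}; 2:skoskoum {conjunction}; 3:flaithaat {verb,adverb}; 4:teiskourp {adverb}; 5:zrautoisk {verb}; 6:ritraup {preposition}; 7:gaun {preposition}.
Rule 3 cannot be satisfied by any choice of tags from the lexicon.
So there is no consistent tagging.

NO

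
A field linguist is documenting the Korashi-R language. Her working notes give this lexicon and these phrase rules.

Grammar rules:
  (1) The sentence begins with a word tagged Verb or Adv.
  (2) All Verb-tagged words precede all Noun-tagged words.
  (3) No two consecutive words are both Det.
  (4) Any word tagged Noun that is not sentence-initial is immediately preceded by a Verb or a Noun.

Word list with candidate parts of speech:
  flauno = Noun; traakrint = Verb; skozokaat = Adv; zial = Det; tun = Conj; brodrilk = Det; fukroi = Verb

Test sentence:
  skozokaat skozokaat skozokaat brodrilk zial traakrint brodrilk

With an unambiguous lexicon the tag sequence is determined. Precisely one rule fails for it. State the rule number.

3

Fixed tagging: Adv Adv Adv Det Det Verb Det.
Checking each rule: R1 pass, R2 pass, R3 fail, R4 pass.
Only rule 3 fails.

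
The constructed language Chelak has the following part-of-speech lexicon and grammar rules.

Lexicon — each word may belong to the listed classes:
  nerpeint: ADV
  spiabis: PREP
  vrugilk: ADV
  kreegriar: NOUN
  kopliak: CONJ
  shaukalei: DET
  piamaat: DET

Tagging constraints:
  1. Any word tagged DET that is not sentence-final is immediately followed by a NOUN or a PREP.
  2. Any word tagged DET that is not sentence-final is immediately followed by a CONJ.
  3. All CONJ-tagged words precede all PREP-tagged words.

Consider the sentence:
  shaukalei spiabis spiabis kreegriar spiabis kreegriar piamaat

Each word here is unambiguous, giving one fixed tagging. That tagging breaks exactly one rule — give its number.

2

Fixed tagging: DET PREP PREP NOUN PREP NOUN DET.
Checking each rule: R1 ok, R2 fails, R3 ok.
Only rule 2 fails.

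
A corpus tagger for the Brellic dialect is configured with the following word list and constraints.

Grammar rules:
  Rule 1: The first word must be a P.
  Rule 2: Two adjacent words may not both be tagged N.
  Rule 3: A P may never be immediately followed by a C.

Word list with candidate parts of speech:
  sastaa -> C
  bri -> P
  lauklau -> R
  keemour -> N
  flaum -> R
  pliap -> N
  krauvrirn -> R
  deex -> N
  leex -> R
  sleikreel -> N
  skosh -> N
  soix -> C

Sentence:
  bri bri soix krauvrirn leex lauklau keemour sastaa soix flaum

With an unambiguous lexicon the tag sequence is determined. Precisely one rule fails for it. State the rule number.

3

Fixed tagging: P P C R R R N C C R.
Rule check: R1 pass, R2 pass, R3 fail.
Only rule 3 fails.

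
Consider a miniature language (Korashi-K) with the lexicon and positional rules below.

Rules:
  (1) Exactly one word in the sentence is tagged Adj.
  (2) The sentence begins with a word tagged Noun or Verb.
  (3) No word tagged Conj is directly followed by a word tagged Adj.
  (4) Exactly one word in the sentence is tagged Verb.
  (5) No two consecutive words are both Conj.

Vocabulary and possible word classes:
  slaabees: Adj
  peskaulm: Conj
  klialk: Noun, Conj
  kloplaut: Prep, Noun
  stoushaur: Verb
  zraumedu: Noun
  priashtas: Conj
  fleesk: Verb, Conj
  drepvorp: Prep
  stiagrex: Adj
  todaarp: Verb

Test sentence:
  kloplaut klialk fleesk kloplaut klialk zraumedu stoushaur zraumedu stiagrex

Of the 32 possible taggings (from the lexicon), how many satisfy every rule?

4

Candidates per position — 1:kloplaut {Prep,Noun}; 2:klialk {Noun,Conj}; 3:fleesk {Verb,Conj}; 4:kloplaut {Prep,Noun}; 5:klialk {Noun,Conj}; 6:zraumedu {Noun}; 7:stoushaur {Verb}; 8:zraumedu {Noun}; 9:stiagrex {Adj}.
There are 32 candidate sequences in total.
The sequences that satisfy every rule: Noun Noun Conj Prep Noun Noun Verb Noun Adj; Noun Noun Conj Prep Conj Noun Verb Noun Adj; Noun Noun Conj Noun Noun Noun Verb Noun Adj; Noun Noun Conj Noun Conj Noun Verb Noun Adj.
Count = 4.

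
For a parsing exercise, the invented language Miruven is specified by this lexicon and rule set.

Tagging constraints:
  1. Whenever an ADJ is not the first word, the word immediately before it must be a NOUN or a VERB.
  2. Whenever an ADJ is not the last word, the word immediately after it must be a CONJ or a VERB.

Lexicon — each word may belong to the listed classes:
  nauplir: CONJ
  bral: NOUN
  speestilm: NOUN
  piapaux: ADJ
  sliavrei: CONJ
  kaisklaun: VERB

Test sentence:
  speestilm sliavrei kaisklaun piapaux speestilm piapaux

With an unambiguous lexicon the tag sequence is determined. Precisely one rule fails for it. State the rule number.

2

Fixed tagging: NOUN CONJ VERB ADJ NOUN ADJ.
Rule check: R1 holds, R2 violated.
Only rule 2 fails.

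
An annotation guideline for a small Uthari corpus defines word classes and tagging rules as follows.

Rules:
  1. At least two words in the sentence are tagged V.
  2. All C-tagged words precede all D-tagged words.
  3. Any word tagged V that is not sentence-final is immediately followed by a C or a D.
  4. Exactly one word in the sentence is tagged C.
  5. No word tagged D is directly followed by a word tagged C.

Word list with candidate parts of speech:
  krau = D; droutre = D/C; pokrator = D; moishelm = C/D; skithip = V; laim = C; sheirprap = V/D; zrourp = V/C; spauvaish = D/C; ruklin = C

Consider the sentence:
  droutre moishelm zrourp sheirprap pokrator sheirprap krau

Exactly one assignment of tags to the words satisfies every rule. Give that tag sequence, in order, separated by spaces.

C D V D D V D

Candidates per position — 1:droutre {D,C}; 2:moishelm {C,D}; 3:zrourp {V,C}; 4:sheirprap {V,D}; 5:pokrator {D}; 6:sheirprap {V,D}; 7:krau {D}.
The remaining ambiguous positions (1, 2, 3, 4, 6) are resolved jointly — only one combination satisfies every rule.
The unique satisfying tagging is: C D V D D V D.
Verifying each rule — rule 1 holds; rule 2 holds; rule 3 holds; rule 4 holds; rule 5 holds.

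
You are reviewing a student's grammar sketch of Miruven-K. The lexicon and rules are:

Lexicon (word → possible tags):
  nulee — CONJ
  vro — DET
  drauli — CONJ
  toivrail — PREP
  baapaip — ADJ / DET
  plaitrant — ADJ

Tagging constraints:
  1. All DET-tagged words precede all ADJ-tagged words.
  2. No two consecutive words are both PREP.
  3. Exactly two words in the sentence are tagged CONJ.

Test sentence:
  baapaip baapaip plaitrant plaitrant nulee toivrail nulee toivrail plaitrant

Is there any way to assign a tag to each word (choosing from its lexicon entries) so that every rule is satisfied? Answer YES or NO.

Candidates per position — 1:baapaip {ADJ,DET}; 2:baapaip {ADJ,DET}; 3:plaitrant {ADJ}; 4:plaitrant {ADJ}; 5:nulee {CONJ}; 6:toivrail {PREP}; 7:nulee {CONJ}; 8:toivrail {PREP}; 9:plaitrant {ADJ}.
One satisfying assignment: ADJ ADJ ADJ ADJ CONJ PREP CONJ PREP ADJ.
Rule-by-rule: rule 1 satisfied; rule 2 satisfied; rule 3 satisfied.

YES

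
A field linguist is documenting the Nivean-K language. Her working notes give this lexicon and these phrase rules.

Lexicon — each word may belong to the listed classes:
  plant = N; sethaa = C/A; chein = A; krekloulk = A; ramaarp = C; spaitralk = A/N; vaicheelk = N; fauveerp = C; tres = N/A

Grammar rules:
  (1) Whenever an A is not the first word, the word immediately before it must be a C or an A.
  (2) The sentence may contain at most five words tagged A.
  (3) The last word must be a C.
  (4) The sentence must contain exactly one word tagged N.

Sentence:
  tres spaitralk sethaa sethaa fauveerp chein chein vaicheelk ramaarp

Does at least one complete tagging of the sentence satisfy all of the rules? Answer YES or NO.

Candidates per position — 1:tres {N,A}; 2:spaitralk {A,N}; 3:sethaa {C,A}; 4:sethaa {C,A}; 5:fauveerp {C}; 6:chein {A}; 7:chein {A}; 8:vaicheelk {N}; 9:ramaarp {C}.
One satisfying assignment: A A C C C A A N C.
Check: rule 1 holds; rule 2 holds; rule 3 holds; rule 4 holds.

YES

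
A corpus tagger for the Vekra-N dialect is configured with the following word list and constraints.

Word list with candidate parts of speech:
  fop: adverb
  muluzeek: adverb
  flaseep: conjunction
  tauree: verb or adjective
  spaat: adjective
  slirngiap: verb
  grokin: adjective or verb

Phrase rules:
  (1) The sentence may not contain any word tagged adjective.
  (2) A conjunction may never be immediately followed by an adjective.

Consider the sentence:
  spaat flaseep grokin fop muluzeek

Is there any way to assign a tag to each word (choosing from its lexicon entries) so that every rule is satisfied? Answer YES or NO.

Candidates per position — 1:spaat {adjective}; 2:flaseep {conjunction}; 3:grokin {adjective,verb}; 4:fop {adverb}; 5:muluzeek {adverb}.
Rule 1 cannot be satisfied by any choice of tags from the lexicon.
So there is no consistent tagging.

NO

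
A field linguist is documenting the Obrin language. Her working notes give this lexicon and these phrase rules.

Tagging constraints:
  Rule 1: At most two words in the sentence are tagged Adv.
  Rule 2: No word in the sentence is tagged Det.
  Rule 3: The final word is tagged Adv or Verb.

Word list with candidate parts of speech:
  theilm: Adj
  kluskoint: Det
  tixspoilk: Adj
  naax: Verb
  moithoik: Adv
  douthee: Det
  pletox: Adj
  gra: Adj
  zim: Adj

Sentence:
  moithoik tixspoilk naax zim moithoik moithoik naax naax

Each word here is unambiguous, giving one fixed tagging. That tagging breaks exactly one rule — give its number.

Fixed tagging: Adv Adj Verb Adj Adv Adv Verb Verb.
Checking each rule: R1 violated, R2 holds, R3 holds.
Only rule 1 fails.

1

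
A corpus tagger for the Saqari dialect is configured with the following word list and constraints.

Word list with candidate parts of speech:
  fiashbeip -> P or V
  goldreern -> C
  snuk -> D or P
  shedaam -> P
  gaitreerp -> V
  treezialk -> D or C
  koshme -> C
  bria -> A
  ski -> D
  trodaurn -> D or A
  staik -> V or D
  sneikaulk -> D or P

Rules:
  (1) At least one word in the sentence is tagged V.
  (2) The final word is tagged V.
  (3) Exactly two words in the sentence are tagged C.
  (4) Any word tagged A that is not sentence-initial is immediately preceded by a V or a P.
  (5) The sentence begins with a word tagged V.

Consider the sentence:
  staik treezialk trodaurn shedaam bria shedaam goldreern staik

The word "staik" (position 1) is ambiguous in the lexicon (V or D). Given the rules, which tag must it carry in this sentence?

Candidates per position — 1:staik {V,D}; 2:treezialk {D,C}; 3:trodaurn {D,A}; 4:shedaam {P}; 5:bria {A}; 6:shedaam {P}; 7:goldreern {C}; 8:staik {V,D}.
Position 1: tagging it D would leave rule 5 unsatisfiable, so it must be V.
Position 2: tagging it D would leave rule 3 unsatisfiable, so it must be C.
Position 3: tagging it A would leave rule 4 unsatisfiable, so it must be D.
Position 8: tagging it D would leave rule 2 unsatisfiable, so it must be V.
The unique satisfying tagging is: V C D P A P C V.
Checking: rule 1 satisfied; rule 2 satisfied; rule 3 satisfied; rule 4 satisfied; rule 5 satisfied.

V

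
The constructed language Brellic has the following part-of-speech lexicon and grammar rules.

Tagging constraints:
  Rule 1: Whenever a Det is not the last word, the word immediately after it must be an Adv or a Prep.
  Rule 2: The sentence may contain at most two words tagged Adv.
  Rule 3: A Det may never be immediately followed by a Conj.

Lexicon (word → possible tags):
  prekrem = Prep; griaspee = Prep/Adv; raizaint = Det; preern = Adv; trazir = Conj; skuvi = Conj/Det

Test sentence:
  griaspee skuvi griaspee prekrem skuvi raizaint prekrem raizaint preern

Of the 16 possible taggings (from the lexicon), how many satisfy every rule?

Candidates per position — 1:griaspee {Prep,Adv}; 2:skuvi {Conj,Det}; 3:griaspee {Prep,Adv}; 4:prekrem {Prep}; 5:skuvi {Conj,Det}; 6:raizaint {Det}; 7:prekrem {Prep}; 8:raizaint {Det}; 9:preern {Adv}.
There are 16 candidate sequences in total.
Checking each against the rules leaves 6 sequences.
Count = 6.

6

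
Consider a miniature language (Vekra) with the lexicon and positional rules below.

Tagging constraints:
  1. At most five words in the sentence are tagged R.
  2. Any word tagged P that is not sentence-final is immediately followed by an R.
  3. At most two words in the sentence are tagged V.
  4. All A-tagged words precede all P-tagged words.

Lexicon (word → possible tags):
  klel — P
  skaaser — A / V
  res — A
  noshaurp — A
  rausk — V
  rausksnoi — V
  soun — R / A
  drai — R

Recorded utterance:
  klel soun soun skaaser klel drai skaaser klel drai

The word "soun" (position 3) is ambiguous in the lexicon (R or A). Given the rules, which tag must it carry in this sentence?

R

Candidates per position — 1:klel {P}; 2:soun {R,A}; 3:soun {R,A}; 4:skaaser {A,V}; 5:klel {P}; 6:drai {R}; 7:skaaser {A,V}; 8:klel {P}; 9:drai {R}.
If word 2 were A, no tagging could satisfy rule 2; so word 2 is R.
If word 3 were A, no tagging could satisfy rule 4; so word 3 is R.
If word 4 were A, no tagging could satisfy rule 4; so word 4 is V.
If word 7 were A, no tagging could satisfy rule 4; so word 7 is V.
That leaves exactly one tagging: P R R V P R V P R.
Checking: rule 1 ✓; rule 2 ✓; rule 3 ✓; rule 4 ✓.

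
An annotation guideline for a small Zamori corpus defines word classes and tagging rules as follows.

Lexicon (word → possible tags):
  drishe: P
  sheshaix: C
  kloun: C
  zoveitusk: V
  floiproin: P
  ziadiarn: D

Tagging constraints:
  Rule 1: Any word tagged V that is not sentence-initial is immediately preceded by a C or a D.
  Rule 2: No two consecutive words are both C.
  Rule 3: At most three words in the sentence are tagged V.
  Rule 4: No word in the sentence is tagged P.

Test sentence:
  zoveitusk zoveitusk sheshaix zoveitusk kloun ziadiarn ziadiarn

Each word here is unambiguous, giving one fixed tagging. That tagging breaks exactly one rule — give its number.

Fixed tagging: V V C V C D D.
Checking each rule: R1 fail, R2 pass, R3 pass, R4 pass.
Only rule 1 fails.

1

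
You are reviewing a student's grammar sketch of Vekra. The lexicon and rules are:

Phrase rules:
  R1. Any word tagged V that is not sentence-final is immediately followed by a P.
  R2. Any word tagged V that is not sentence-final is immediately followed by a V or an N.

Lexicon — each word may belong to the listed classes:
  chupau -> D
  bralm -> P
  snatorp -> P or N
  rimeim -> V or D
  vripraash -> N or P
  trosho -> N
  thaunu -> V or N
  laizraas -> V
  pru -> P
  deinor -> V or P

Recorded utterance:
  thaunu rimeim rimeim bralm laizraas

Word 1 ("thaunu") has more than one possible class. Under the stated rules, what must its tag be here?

N

Candidates per position — 1:thaunu {V,N}; 2:rimeim {V,D}; 3:rimeim {V,D}; 4:bralm {P}; 5:laizraas {V}.
If word 1 were V, no tagging could satisfy rule 1; so word 1 is N.
If word 2 were V, no tagging could satisfy rule 1; so word 2 is D.
If word 3 were V, no tagging could satisfy rule 2; so word 3 is D.
So the tagging must be: N D D P V.
Check: rule 1 ok; rule 2 ok.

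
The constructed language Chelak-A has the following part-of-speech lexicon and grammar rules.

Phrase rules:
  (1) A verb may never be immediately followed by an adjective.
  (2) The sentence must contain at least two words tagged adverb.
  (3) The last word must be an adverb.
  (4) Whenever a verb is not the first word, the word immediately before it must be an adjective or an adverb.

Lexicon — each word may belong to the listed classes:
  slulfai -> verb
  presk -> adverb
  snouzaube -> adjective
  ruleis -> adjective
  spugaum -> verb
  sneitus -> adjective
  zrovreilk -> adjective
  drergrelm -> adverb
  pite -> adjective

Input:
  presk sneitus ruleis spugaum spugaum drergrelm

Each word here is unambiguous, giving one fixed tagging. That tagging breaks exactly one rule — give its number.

Fixed tagging: adverb adjective adjective verb verb adverb.
Applying the rules: R1 ✓, R2 ✓, R3 ✓, R4 ✗.
Only rule 4 fails.

4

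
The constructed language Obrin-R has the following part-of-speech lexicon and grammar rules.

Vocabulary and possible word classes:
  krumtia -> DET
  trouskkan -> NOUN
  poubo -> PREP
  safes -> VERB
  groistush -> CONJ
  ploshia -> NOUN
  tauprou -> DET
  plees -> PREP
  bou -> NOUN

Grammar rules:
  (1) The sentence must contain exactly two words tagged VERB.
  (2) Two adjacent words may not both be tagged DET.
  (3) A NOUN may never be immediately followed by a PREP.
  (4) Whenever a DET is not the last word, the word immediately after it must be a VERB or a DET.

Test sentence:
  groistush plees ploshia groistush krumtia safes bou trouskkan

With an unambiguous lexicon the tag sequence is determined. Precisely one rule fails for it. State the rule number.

1

Fixed tagging: CONJ PREP NOUN CONJ DET VERB NOUN NOUN.
Checking each rule: R1 violated, R2 holds, R3 holds, R4 holds.
Only rule 1 fails.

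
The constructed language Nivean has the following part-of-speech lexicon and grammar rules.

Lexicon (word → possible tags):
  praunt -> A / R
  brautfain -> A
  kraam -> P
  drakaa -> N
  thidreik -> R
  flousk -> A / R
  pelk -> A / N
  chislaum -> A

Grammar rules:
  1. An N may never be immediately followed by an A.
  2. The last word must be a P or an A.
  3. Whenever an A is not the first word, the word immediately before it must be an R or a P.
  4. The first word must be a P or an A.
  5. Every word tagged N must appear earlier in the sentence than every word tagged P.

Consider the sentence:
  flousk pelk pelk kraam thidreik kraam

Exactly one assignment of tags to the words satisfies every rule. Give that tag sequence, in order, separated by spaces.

Candidates per position — 1:flousk {A,R}; 2:pelk {A,N}; 3:pelk {A,N}; 4:kraam {P}; 5:thidreik {R}; 6:kraam {P}.
Position 1: R is ruled out by rule 4; that leaves A.
Position 2: A is ruled out by rule 3; that leaves N.
Position 3: A is ruled out by rule 1; that leaves N.
So the tagging must be: A N N P R P.
Check: rule 1 ok; rule 2 ok; rule 3 ok; rule 4 ok; rule 5 ok.

A N N P R P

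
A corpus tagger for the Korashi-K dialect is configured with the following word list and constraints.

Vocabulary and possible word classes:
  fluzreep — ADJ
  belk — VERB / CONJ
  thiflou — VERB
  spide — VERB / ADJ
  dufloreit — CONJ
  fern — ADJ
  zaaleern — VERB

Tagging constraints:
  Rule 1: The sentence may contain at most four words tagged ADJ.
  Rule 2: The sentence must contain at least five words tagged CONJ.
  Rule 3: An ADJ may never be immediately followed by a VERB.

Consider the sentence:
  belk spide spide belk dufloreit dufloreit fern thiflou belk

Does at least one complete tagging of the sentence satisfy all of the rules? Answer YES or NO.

NO

Candidates per position — 1:belk {VERB,CONJ}; 2:spide {VERB,ADJ}; 3:spide {VERB,ADJ}; 4:belk {VERB,CONJ}; 5:dufloreit {CONJ}; 6:dufloreit {CONJ}; 7:fern {ADJ}; 8:thiflou {VERB}; 9:belk {VERB,CONJ}.
Rule 3 cannot be satisfied by any choice of tags from the lexicon.
So there is no consistent tagging.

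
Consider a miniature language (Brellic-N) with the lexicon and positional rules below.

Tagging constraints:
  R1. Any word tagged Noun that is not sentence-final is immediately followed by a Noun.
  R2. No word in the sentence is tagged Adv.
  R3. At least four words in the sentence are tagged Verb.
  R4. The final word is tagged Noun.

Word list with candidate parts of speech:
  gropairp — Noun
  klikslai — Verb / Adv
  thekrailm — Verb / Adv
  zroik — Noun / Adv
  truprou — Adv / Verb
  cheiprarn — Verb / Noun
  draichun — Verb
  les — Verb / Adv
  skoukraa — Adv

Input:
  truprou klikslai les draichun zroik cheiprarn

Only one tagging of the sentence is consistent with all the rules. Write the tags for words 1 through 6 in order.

Verb Verb Verb Verb Noun Noun

Candidates per position — 1:truprou {Adv,Verb}; 2:klikslai {Verb,Adv}; 3:les {Verb,Adv}; 4:draichun {Verb}; 5:zroik {Noun,Adv}; 6:cheiprarn {Verb,Noun}.
Position 1: Adv is ruled out by rule 2; that leaves Verb.
Position 2: Adv is ruled out by rule 2; that leaves Verb.
Position 3: Adv is ruled out by rule 2; that leaves Verb.
Position 5: Adv is ruled out by rule 2; that leaves Noun.
Position 6: Verb is ruled out by rule 1; that leaves Noun.
So the tagging must be: Verb Verb Verb Verb Noun Noun.
Check: rule 1 holds; rule 2 holds; rule 3 holds; rule 4 holds.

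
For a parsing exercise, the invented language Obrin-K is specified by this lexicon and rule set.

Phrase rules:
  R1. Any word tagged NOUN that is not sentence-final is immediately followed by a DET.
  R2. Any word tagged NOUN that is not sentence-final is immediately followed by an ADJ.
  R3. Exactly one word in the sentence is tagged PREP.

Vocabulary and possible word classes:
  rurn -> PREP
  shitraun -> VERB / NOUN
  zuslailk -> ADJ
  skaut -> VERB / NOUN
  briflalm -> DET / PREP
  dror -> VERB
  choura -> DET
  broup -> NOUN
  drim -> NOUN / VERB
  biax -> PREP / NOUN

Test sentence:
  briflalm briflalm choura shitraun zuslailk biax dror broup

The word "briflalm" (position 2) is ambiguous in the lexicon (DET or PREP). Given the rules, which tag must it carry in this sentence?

DET

Candidates per position — 1:briflalm {DET,PREP}; 2:briflalm {DET,PREP}; 3:choura {DET}; 4:shitraun {VERB,NOUN}; 5:zuslailk {ADJ}; 6:biax {PREP,NOUN}; 7:dror {VERB}; 8:broup {NOUN}.
Position 4: NOUN is ruled out by rule 1; that leaves VERB.
Position 6: NOUN is ruled out by rule 1; that leaves PREP.
Position 1: PREP is ruled out by rule 3; that leaves DET.
Position 2: PREP is ruled out by rule 3; that leaves DET.
That leaves exactly one tagging: DET DET DET VERB ADJ PREP VERB NOUN.
Check: rule 1 satisfied; rule 2 satisfied; rule 3 satisfied.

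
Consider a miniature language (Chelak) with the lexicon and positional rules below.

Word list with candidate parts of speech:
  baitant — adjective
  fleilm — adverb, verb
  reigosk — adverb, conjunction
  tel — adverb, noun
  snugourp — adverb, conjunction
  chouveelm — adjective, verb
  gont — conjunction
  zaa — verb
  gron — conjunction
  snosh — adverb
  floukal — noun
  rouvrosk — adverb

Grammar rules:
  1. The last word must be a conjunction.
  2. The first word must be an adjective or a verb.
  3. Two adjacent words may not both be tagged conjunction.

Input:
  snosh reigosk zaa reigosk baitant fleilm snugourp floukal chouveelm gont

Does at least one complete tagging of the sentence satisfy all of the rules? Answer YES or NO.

Candidates per position — 1:snosh {adverb}; 2:reigosk {adverb,conjunction}; 3:zaa {verb}; 4:reigosk {adverb,conjunction}; 5:baitant {adjective}; 6:fleilm {adverb,verb}; 7:snugourp {adverb,conjunction}; 8:floukal {noun}; 9:chouveelm {adjective,verb}; 10:gont {conjunction}.
Rule 2 cannot be satisfied by any choice of tags from the lexicon.
So there is no consistent tagging.

NO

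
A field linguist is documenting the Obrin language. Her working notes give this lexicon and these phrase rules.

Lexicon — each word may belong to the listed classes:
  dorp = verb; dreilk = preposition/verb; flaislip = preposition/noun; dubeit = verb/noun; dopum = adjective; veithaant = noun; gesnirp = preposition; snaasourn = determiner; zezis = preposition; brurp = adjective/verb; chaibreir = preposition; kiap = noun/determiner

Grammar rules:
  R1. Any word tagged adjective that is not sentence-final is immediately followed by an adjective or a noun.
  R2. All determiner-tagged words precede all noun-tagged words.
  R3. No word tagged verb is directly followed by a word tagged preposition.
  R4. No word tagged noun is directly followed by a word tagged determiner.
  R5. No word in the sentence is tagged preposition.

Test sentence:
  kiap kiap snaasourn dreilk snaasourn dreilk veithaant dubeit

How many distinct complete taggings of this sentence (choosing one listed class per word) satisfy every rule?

2

Candidates per position — 1:kiap {noun,determiner}; 2:kiap {noun,determiner}; 3:snaasourn {determiner}; 4:dreilk {preposition,verb}; 5:snaasourn {determiner}; 6:dreilk {preposition,verb}; 7:veithaant {noun}; 8:dubeit {verb,noun}.
There are 32 candidate sequences in total.
The sequences that satisfy every rule: determiner determiner determiner verb determiner verb noun verb; determiner determiner determiner verb determiner verb noun noun.
Count = 2.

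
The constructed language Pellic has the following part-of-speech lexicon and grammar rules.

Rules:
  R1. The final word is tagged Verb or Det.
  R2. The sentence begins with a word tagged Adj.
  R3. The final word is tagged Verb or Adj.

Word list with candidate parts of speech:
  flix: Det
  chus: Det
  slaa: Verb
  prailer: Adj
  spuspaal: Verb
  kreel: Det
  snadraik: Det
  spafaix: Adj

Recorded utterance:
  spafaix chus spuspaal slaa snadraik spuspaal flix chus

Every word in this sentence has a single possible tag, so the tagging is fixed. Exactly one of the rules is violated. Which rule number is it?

Fixed tagging: Adj Det Verb Verb Det Verb Det Det.
Rule check: R1 pass, R2 pass, R3 fail.
Only rule 3 fails.

3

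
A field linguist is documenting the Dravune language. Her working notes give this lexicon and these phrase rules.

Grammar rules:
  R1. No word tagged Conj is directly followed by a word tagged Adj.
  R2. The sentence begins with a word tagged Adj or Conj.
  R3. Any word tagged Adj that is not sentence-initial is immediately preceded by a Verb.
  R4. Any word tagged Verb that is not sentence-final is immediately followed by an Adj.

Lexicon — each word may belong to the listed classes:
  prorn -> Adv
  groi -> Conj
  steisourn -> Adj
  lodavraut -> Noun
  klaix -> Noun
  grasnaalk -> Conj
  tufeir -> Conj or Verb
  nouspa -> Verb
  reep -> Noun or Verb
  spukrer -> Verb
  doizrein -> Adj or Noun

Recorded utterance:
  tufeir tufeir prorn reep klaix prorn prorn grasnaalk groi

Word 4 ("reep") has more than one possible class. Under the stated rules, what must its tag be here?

Noun

Candidates per position — 1:tufeir {Conj,Verb}; 2:tufeir {Conj,Verb}; 3:prorn {Adv}; 4:reep {Noun,Verb}; 5:klaix {Noun}; 6:prorn {Adv}; 7:prorn {Adv}; 8:grasnaalk {Conj}; 9:groi {Conj}.
Position 1: Verb is ruled out by rule 2; that leaves Conj.
Position 2: Verb is ruled out by rule 4; that leaves Conj.
Position 4: Verb is ruled out by rule 4; that leaves Noun.
The unique satisfying tagging is: Conj Conj Adv Noun Noun Adv Adv Conj Conj.
Verifying each rule — rule 1 ok; rule 2 ok; rule 3 ok; rule 4 ok.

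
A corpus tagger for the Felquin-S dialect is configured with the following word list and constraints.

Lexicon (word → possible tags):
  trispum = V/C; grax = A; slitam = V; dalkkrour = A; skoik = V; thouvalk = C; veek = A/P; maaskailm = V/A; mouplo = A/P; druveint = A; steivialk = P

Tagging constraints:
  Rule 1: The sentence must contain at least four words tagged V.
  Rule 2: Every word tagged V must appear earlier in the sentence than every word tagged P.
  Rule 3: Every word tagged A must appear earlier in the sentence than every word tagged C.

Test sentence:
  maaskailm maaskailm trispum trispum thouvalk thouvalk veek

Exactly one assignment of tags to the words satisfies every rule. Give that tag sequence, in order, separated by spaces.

V V V V C C P

Candidates per position — 1:maaskailm {V,A}; 2:maaskailm {V,A}; 3:trispum {V,C}; 4:trispum {V,C}; 5:thouvalk {C}; 6:thouvalk {C}; 7:veek {A,P}.
At position 1, choosing A makes rule 1 impossible to satisfy; hence V.
At position 2, choosing A makes rule 1 impossible to satisfy; hence V.
At position 3, choosing C makes rule 1 impossible to satisfy; hence V.
At position 4, choosing C makes rule 1 impossible to satisfy; hence V.
At position 7, choosing A makes rule 3 impossible to satisfy; hence P.
The unique satisfying tagging is: V V V V C C P.
Checking: rule 1 satisfied; rule 2 satisfied; rule 3 satisfied.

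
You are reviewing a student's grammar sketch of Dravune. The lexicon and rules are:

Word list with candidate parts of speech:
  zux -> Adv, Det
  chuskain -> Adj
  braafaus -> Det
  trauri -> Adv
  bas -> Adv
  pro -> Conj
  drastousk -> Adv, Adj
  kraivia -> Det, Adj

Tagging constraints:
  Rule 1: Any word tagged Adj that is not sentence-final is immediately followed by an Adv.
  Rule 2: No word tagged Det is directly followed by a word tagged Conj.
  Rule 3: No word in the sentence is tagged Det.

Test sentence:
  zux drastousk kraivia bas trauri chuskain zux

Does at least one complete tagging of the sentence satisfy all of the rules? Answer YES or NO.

YES

Candidates per position — 1:zux {Adv,Det}; 2:drastousk {Adv,Adj}; 3:kraivia {Det,Adj}; 4:bas {Adv}; 5:trauri {Adv}; 6:chuskain {Adj}; 7:zux {Adv,Det}.
One satisfying assignment: Adv Adv Adj Adv Adv Adj Adv.
Checking: rule 1 ✓; rule 2 ✓; rule 3 ✓.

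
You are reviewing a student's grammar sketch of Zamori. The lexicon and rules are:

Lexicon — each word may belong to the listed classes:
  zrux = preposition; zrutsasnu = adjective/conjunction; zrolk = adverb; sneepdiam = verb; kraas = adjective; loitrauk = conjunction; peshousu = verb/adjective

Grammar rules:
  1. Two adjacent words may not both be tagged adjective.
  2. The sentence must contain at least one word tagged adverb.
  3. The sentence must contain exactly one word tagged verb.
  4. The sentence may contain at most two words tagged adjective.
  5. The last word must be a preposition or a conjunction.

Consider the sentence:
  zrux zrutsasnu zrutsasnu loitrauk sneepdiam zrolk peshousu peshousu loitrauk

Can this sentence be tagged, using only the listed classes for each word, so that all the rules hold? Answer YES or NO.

Candidates per position — 1:zrux {preposition}; 2:zrutsasnu {adjective,conjunction}; 3:zrutsasnu {adjective,conjunction}; 4:loitrauk {conjunction}; 5:sneepdiam {verb}; 6:zrolk {adverb}; 7:peshousu {verb,adjective}; 8:peshousu {verb,adjective}; 9:loitrauk {conjunction}.
Every candidate sequence violates at least one rule; no consistent tagging exists.

NO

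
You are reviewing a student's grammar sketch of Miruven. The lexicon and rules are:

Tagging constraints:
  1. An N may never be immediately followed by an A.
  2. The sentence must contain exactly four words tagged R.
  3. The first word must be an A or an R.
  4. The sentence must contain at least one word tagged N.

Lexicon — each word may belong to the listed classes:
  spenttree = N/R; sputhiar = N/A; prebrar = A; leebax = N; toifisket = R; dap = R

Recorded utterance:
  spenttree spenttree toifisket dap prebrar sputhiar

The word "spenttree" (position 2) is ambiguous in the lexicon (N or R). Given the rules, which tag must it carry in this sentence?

R

Candidates per position — 1:spenttree {N,R}; 2:spenttree {N,R}; 3:toifisket {R}; 4:dap {R}; 5:prebrar {A}; 6:sputhiar {N,A}.
Position 1: tagging it N would leave rule 2 unsatisfiable, so it must be R.
Position 2: tagging it N would leave rule 2 unsatisfiable, so it must be R.
Position 6: tagging it A would leave rule 4 unsatisfiable, so it must be N.
The unique satisfying tagging is: R R R R A N.
Rule-by-rule: rule 1 ok; rule 2 ok; rule 3 ok; rule 4 ok.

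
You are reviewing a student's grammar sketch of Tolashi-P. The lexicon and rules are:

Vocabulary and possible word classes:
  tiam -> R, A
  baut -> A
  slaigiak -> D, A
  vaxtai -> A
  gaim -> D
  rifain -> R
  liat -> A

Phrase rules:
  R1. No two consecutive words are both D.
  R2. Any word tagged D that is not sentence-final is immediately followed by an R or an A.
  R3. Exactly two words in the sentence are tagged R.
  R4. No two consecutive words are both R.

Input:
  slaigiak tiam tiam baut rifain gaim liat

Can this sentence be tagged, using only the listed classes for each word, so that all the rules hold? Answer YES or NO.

YES

Candidates per position — 1:slaigiak {D,A}; 2:tiam {R,A}; 3:tiam {R,A}; 4:baut {A}; 5:rifain {R}; 6:gaim {D}; 7:liat {A}.
One satisfying assignment: D R A A R D A.
Rule-by-rule: rule 1 ok; rule 2 ok; rule 3 ok; rule 4 ok.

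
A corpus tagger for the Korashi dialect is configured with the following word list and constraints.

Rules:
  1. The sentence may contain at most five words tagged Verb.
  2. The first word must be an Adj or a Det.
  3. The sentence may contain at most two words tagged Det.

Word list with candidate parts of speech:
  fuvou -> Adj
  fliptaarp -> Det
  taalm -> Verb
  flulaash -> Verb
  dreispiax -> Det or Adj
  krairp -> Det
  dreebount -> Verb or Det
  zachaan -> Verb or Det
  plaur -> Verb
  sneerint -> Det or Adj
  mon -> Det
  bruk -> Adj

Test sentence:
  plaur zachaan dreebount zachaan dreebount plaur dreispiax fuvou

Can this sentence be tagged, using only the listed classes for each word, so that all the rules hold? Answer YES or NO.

NO

Candidates per position — 1:plaur {Verb}; 2:zachaan {Verb,Det}; 3:dreebount {Verb,Det}; 4:zachaan {Verb,Det}; 5:dreebount {Verb,Det}; 6:plaur {Verb}; 7:dreispiax {Det,Adj}; 8:fuvou {Adj}.
Rule 2 cannot be satisfied by any choice of tags from the lexicon.
So there is no consistent tagging.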